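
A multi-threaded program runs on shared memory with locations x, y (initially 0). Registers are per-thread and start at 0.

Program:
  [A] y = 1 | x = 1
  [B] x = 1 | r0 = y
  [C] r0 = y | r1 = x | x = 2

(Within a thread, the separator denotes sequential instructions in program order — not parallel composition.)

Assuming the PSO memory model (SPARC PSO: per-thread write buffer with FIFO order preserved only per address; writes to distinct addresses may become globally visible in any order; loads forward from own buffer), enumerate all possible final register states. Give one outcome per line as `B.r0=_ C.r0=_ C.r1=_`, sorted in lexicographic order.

outcome vector order: (B.r0,C.r0,C.r1)
|PSO outcomes| = 8

B.r0=0 C.r0=0 C.r1=0
B.r0=0 C.r0=0 C.r1=1
B.r0=0 C.r0=1 C.r1=0
B.r0=0 C.r0=1 C.r1=1
B.r0=1 C.r0=0 C.r1=0
B.r0=1 C.r0=0 C.r1=1
B.r0=1 C.r0=1 C.r1=0
B.r0=1 C.r0=1 C.r1=1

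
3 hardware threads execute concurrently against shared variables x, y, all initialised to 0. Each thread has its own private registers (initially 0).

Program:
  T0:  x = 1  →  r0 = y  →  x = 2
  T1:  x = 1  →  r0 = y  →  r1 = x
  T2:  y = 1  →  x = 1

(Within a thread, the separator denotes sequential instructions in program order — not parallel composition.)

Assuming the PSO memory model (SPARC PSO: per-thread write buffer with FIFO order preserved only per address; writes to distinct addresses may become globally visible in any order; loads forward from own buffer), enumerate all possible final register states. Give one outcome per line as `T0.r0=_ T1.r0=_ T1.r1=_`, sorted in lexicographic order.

outcome vector order: (T0.r0,T1.r0,T1.r1)
|PSO outcomes| = 8

T0.r0=0 T1.r0=0 T1.r1=1
T0.r0=0 T1.r0=0 T1.r1=2
T0.r0=0 T1.r0=1 T1.r1=1
T0.r0=0 T1.r0=1 T1.r1=2
T0.r0=1 T1.r0=0 T1.r1=1
T0.r0=1 T1.r0=0 T1.r1=2
T0.r0=1 T1.r0=1 T1.r1=1
T0.r0=1 T1.r0=1 T1.r1=2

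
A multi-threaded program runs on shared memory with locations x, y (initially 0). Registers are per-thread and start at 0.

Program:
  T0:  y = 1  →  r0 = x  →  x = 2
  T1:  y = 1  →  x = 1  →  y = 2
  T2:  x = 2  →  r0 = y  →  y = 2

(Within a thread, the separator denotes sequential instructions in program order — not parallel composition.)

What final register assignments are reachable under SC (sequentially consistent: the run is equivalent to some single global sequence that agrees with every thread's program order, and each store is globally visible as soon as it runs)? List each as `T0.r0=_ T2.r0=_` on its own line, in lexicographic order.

T0.r0=0 T2.r0=1
T0.r0=0 T2.r0=2
T0.r0=1 T2.r0=0
T0.r0=1 T2.r0=1
T0.r0=1 T2.r0=2
T0.r0=2 T2.r0=0
T0.r0=2 T2.r0=1
T0.r0=2 T2.r0=2

outcome vector order: (T0.r0,T2.r0)
|SC outcomes| = 8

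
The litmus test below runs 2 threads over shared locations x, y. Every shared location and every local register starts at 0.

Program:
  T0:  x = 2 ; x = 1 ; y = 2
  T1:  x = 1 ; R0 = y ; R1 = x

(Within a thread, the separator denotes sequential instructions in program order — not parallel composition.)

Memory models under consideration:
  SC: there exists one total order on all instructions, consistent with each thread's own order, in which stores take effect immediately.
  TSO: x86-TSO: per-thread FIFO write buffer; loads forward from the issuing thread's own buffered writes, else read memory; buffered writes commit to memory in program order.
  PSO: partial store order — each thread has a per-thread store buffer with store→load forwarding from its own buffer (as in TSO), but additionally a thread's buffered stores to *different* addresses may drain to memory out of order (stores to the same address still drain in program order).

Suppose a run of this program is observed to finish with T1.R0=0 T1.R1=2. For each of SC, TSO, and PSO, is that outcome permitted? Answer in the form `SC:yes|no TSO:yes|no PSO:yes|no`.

SC:yes TSO:yes PSO:yes

outcome vector order: (T1.R0,T1.R1)
under SC → 01; 02; 21
under TSO → 01; 02; 21
under PSO → 01; 02; 21; 22
target 02 ∈ {SC,TSO,PSO}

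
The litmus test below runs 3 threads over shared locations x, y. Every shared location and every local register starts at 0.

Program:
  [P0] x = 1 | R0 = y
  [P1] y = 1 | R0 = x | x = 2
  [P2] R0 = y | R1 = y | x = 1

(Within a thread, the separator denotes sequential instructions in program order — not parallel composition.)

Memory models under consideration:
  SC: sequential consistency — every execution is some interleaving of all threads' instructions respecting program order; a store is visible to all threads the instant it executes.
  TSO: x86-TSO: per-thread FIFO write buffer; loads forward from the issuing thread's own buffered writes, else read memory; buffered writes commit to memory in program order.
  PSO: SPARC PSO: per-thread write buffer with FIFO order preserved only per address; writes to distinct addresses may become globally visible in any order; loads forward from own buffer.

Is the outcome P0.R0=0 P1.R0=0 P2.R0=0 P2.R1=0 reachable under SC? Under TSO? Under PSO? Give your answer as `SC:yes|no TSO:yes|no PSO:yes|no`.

outcome vector order: (P0.R0,P1.R0,P2.R0,P2.R1)
SC: 9 outcomes — {<0 1 0 0>; <0 1 0 1>; <0 1 1 1>; <1 0 0 0>; <1 0 0 1>; <1 0 1 1>; <1 1 0 0>; <1 1 0 1>; <1 1 1 1>}
TSO: 12 outcomes — {<0 0 0 0>; <0 0 0 1>; <0 0 1 1>; <0 1 0 0>; <0 1 0 1>; <0 1 1 1>; <1 0 0 0>; <1 0 0 1>; <1 0 1 1>; <1 1 0 0>; <1 1 0 1>; <1 1 1 1>}
PSO: 12 outcomes — {<0 0 0 0>; <0 0 0 1>; <0 0 1 1>; <0 1 0 0>; <0 1 0 1>; <0 1 1 1>; <1 0 0 0>; <1 0 0 1>; <1 0 1 1>; <1 1 0 0>; <1 1 0 1>; <1 1 1 1>}
target <0 0 0 0> ∈ {TSO,PSO}

SC:no TSO:yes PSO:yes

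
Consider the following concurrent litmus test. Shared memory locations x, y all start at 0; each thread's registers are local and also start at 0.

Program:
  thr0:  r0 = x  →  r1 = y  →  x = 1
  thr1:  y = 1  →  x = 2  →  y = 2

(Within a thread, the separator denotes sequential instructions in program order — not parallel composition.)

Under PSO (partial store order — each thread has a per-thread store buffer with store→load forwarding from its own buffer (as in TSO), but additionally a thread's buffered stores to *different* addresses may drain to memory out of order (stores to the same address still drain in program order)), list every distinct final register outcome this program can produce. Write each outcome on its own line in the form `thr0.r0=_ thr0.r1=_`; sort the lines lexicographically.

outcome vector order: (thr0.r0,thr0.r1)
|PSO outcomes| = 6

thr0.r0=0 thr0.r1=0
thr0.r0=0 thr0.r1=1
thr0.r0=0 thr0.r1=2
thr0.r0=2 thr0.r1=0
thr0.r0=2 thr0.r1=1
thr0.r0=2 thr0.r1=2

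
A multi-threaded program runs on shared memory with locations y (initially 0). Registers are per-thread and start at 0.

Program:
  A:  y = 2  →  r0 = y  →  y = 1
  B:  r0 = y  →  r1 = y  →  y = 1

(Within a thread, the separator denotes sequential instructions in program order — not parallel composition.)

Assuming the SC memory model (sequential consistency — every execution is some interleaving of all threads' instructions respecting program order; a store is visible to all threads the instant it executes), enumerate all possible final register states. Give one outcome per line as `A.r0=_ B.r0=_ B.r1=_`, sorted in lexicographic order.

A.r0=1 B.r0=0 B.r1=0
A.r0=1 B.r0=0 B.r1=2
A.r0=1 B.r0=2 B.r1=2
A.r0=2 B.r0=0 B.r1=0
A.r0=2 B.r0=0 B.r1=1
A.r0=2 B.r0=0 B.r1=2
A.r0=2 B.r0=1 B.r1=1
A.r0=2 B.r0=2 B.r1=1
A.r0=2 B.r0=2 B.r1=2

outcome vector order: (A.r0,B.r0,B.r1)
|SC outcomes| = 9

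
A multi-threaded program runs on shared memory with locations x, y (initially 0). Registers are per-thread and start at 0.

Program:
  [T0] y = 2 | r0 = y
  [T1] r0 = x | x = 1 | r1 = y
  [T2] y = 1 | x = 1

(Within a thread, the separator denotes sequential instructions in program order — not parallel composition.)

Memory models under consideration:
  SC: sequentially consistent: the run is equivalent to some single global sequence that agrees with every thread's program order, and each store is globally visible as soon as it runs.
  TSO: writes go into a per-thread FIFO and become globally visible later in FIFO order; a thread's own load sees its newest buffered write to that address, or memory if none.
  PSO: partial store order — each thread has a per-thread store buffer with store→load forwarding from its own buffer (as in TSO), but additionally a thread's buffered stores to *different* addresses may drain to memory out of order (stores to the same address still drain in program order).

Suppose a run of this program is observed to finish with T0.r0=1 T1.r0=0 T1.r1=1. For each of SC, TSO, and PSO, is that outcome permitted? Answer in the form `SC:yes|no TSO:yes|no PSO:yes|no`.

outcome vector order: (T0.r0,T1.r0,T1.r1)
[SC] allowed = {100 101 102 111 200 201 202 211 212}
[TSO] allowed = {100 101 102 111 200 201 202 211 212}
[PSO] allowed = {100 101 102 110 111 112 200 201 202 210 211 212}
target 101 ∈ {SC,TSO,PSO}

SC:yes TSO:yes PSO:yes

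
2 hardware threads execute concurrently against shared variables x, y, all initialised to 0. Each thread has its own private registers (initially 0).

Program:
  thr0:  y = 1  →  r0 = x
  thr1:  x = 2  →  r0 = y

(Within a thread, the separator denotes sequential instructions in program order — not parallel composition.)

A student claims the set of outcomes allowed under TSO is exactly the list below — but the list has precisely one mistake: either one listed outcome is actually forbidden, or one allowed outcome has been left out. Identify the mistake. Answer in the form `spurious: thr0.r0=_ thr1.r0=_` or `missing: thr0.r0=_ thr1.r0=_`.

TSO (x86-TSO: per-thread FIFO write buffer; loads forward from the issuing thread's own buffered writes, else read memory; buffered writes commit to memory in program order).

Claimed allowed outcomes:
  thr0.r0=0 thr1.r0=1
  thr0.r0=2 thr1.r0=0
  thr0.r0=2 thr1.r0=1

missing: thr0.r0=0 thr1.r0=0

outcome vector order: (thr0.r0,thr1.r0)
TSO (4): (0,0) (0,1) (2,0) (2,1)
TSO∖claimed = {(0,0)}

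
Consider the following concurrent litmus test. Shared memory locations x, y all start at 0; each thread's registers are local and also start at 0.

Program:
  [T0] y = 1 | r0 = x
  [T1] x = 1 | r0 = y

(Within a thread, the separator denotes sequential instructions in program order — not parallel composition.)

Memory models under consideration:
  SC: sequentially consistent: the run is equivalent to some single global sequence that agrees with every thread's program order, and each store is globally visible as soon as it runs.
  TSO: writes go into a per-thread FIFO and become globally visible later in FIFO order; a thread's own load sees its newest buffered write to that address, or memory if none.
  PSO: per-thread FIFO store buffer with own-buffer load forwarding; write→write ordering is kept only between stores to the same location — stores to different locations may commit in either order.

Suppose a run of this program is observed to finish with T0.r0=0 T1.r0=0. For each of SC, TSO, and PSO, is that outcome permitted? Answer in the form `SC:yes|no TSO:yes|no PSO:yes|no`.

SC:no TSO:yes PSO:yes

outcome vector order: (T0.r0,T1.r0)
SC: 3 outcomes — {(0,1); (1,0); (1,1)}
TSO: 4 outcomes — {(0,0); (0,1); (1,0); (1,1)}
PSO: 4 outcomes — {(0,0); (0,1); (1,0); (1,1)}
target (0,0) ∈ {TSO,PSO}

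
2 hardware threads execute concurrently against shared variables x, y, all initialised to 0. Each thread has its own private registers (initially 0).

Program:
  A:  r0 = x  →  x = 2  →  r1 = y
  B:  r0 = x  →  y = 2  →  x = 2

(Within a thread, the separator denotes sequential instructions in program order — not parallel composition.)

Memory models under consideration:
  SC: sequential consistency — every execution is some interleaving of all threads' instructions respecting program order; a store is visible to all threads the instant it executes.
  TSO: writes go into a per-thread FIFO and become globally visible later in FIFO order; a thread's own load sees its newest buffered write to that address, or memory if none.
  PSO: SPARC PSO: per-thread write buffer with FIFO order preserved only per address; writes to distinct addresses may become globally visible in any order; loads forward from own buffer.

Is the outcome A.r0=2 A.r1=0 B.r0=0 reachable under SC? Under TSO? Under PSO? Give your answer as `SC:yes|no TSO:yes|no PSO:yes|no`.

SC:no TSO:no PSO:yes

outcome vector order: (A.r0,A.r1,B.r0)
SC (5): (0,0,0), (0,0,2), (0,2,0), (0,2,2), (2,2,0)
TSO (5): (0,0,0), (0,0,2), (0,2,0), (0,2,2), (2,2,0)
PSO (6): (0,0,0), (0,0,2), (0,2,0), (0,2,2), (2,0,0), (2,2,0)
target (2,0,0) ∈ {PSO}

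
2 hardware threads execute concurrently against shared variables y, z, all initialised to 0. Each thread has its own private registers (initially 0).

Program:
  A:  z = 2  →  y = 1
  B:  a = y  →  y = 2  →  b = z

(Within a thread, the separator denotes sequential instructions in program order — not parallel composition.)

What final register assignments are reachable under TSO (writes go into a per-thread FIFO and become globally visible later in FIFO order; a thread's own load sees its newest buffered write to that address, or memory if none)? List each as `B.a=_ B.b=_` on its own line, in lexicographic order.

outcome vector order: (B.a,B.b)
|TSO outcomes| = 3

B.a=0 B.b=0
B.a=0 B.b=2
B.a=1 B.b=2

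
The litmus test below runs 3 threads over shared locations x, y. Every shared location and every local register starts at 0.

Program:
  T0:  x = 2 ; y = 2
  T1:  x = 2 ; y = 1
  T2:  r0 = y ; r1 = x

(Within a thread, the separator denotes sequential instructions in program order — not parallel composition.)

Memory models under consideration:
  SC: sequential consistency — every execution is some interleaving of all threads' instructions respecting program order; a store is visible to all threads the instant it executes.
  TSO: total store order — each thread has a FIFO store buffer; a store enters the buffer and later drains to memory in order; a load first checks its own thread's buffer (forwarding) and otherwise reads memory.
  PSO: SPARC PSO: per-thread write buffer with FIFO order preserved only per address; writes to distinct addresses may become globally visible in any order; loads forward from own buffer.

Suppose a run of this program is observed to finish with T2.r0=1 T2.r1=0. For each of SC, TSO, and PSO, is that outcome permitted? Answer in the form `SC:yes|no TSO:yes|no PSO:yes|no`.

outcome vector order: (T2.r0,T2.r1)
SC: 4 outcomes — {00 02 12 22}
TSO: 4 outcomes — {00 02 12 22}
PSO: 6 outcomes — {00 02 10 12 20 22}
target 10 ∈ {PSO}

SC:no TSO:no PSO:yes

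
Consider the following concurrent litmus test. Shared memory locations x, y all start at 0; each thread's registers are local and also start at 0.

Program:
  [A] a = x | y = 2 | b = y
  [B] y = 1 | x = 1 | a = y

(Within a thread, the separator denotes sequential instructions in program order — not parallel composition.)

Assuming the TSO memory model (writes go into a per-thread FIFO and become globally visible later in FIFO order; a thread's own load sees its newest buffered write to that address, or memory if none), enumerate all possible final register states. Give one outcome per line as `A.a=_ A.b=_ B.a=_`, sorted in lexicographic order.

A.a=0 A.b=1 B.a=1
A.a=0 A.b=2 B.a=1
A.a=0 A.b=2 B.a=2
A.a=1 A.b=2 B.a=1
A.a=1 A.b=2 B.a=2

outcome vector order: (A.a,A.b,B.a)
|TSO outcomes| = 5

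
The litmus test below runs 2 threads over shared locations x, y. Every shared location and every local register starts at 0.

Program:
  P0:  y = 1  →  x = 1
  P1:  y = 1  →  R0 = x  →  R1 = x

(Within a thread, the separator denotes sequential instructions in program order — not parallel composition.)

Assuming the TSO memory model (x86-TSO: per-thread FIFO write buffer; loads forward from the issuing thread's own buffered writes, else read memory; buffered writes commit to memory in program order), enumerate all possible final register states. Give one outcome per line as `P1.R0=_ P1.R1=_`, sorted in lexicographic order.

outcome vector order: (P1.R0,P1.R1)
|TSO outcomes| = 3

P1.R0=0 P1.R1=0
P1.R0=0 P1.R1=1
P1.R0=1 P1.R1=1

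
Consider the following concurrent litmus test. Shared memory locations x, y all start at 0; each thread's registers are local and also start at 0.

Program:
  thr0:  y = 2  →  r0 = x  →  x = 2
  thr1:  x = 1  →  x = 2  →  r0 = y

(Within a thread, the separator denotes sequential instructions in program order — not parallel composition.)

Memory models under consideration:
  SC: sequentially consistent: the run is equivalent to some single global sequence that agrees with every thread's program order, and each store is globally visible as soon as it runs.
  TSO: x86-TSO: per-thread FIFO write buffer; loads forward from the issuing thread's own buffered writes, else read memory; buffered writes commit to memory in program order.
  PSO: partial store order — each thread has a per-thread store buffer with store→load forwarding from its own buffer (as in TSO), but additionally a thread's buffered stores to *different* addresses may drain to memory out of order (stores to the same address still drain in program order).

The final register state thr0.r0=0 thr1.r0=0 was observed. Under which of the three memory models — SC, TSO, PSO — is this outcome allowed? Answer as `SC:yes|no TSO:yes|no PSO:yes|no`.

SC:no TSO:yes PSO:yes

outcome vector order: (thr0.r0,thr1.r0)
under SC → 02 12 20 22
under TSO → 00 02 10 12 20 22
under PSO → 00 02 10 12 20 22
target 00 ∈ {TSO,PSO}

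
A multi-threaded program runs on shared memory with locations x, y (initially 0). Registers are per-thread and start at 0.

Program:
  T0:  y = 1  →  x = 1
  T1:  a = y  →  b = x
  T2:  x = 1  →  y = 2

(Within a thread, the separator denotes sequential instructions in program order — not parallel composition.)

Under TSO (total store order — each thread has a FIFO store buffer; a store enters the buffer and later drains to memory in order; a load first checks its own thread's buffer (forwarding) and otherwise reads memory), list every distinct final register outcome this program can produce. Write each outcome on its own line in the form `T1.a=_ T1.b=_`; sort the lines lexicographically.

T1.a=0 T1.b=0
T1.a=0 T1.b=1
T1.a=1 T1.b=0
T1.a=1 T1.b=1
T1.a=2 T1.b=1

outcome vector order: (T1.a,T1.b)
|TSO outcomes| = 5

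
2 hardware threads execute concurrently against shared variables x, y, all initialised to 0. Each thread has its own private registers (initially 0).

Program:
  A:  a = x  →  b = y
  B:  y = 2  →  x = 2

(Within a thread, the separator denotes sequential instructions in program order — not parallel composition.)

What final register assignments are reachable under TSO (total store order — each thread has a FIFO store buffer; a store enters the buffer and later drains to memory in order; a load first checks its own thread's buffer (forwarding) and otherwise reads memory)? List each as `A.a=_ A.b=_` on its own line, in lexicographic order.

A.a=0 A.b=0
A.a=0 A.b=2
A.a=2 A.b=2

outcome vector order: (A.a,A.b)
|TSO outcomes| = 3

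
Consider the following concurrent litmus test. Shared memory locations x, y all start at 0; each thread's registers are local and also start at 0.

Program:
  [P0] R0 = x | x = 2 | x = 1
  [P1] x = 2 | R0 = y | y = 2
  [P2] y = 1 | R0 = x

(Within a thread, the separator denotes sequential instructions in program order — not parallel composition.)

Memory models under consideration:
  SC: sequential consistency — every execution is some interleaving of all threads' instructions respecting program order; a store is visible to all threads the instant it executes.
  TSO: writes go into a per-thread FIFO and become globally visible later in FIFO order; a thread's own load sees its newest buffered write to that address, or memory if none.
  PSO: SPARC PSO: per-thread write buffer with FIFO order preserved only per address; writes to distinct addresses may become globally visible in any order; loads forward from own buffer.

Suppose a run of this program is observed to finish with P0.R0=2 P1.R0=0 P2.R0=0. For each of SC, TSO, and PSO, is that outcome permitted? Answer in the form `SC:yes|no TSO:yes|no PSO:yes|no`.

SC:no TSO:yes PSO:yes

outcome vector order: (P0.R0,P1.R0,P2.R0)
SC: 10 outcomes — {001; 002; 010; 011; 012; 201; 202; 210; 211; 212}
TSO: 12 outcomes — {000; 001; 002; 010; 011; 012; 200; 201; 202; 210; 211; 212}
PSO: 12 outcomes — {000; 001; 002; 010; 011; 012; 200; 201; 202; 210; 211; 212}
target 200 ∈ {TSO,PSO}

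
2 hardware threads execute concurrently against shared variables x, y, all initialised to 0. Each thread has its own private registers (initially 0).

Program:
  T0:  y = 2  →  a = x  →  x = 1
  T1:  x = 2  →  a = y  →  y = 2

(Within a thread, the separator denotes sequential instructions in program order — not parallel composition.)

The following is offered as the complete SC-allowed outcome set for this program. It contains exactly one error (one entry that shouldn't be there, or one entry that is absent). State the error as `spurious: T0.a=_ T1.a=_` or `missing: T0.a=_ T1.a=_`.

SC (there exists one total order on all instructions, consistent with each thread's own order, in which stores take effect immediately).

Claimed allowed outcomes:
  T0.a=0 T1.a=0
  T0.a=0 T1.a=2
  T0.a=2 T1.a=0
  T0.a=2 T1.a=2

outcome vector order: (T0.a,T1.a)
under SC → <0 2>; <2 0>; <2 2>
claimed∖SC = {<0 0>}

spurious: T0.a=0 T1.a=0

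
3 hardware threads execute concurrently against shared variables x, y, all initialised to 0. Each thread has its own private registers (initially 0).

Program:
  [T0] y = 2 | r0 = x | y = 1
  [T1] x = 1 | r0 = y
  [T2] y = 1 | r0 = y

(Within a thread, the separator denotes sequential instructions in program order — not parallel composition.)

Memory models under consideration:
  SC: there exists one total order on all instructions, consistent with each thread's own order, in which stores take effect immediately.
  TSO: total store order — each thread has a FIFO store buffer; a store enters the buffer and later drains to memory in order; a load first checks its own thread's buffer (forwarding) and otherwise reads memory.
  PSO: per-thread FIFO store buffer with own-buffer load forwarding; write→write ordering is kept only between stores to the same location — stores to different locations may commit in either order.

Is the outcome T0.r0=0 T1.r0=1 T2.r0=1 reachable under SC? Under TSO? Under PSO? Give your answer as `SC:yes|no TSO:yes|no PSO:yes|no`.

outcome vector order: (T0.r0,T1.r0,T2.r0)
[SC] allowed = {(0,1,1), (0,1,2), (0,2,1), (0,2,2), (1,0,1), (1,0,2), (1,1,1), (1,1,2), (1,2,1), (1,2,2)}
[TSO] allowed = {(0,0,1), (0,0,2), (0,1,1), (0,1,2), (0,2,1), (0,2,2), (1,0,1), (1,0,2), (1,1,1), (1,1,2), (1,2,1), (1,2,2)}
[PSO] allowed = {(0,0,1), (0,0,2), (0,1,1), (0,1,2), (0,2,1), (0,2,2), (1,0,1), (1,0,2), (1,1,1), (1,1,2), (1,2,1), (1,2,2)}
target (0,1,1) ∈ {SC,TSO,PSO}

SC:yes TSO:yes PSO:yes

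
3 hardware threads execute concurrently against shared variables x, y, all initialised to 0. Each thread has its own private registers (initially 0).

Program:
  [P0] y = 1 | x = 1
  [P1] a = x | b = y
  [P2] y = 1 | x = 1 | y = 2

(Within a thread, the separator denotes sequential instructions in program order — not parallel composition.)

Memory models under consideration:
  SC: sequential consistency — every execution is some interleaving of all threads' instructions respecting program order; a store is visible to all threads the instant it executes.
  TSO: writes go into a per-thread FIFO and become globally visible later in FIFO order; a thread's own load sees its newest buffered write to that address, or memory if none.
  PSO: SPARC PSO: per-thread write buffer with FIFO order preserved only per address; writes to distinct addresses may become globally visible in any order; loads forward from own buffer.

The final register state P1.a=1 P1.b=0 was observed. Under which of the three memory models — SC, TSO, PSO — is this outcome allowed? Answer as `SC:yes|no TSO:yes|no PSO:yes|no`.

outcome vector order: (P1.a,P1.b)
under SC → (0,0); (0,1); (0,2); (1,1); (1,2)
under TSO → (0,0); (0,1); (0,2); (1,1); (1,2)
under PSO → (0,0); (0,1); (0,2); (1,0); (1,1); (1,2)
target (1,0) ∈ {PSO}

SC:no TSO:no PSO:yes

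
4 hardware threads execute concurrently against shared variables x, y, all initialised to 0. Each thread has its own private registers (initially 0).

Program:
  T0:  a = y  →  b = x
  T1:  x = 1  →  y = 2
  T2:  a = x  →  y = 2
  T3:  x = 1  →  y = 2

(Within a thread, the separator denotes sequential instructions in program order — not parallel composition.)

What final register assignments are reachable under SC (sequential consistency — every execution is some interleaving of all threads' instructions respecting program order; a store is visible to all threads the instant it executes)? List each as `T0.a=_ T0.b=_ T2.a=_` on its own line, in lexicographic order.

T0.a=0 T0.b=0 T2.a=0
T0.a=0 T0.b=0 T2.a=1
T0.a=0 T0.b=1 T2.a=0
T0.a=0 T0.b=1 T2.a=1
T0.a=2 T0.b=0 T2.a=0
T0.a=2 T0.b=1 T2.a=0
T0.a=2 T0.b=1 T2.a=1

outcome vector order: (T0.a,T0.b,T2.a)
|SC outcomes| = 7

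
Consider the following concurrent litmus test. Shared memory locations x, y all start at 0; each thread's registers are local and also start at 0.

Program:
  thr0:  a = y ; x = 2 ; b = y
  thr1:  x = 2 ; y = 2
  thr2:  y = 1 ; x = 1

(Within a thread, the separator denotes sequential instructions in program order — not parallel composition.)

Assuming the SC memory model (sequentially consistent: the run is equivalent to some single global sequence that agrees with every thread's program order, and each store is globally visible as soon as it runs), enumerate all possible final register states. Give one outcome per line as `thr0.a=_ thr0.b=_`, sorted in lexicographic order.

outcome vector order: (thr0.a,thr0.b)
|SC outcomes| = 7

thr0.a=0 thr0.b=0
thr0.a=0 thr0.b=1
thr0.a=0 thr0.b=2
thr0.a=1 thr0.b=1
thr0.a=1 thr0.b=2
thr0.a=2 thr0.b=1
thr0.a=2 thr0.b=2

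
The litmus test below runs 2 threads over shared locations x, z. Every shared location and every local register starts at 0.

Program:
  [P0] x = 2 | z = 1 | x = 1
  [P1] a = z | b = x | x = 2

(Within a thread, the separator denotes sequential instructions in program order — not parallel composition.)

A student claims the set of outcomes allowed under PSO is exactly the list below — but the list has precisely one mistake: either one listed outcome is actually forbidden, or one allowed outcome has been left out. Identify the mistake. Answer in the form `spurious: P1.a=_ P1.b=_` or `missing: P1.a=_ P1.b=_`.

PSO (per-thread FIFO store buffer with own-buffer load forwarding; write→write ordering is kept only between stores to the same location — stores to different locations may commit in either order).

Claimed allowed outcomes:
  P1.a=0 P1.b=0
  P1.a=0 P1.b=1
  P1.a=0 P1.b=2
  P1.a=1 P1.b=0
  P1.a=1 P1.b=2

missing: P1.a=1 P1.b=1

outcome vector order: (P1.a,P1.b)
[PSO] allowed = {0/0; 0/1; 0/2; 1/0; 1/1; 1/2}
PSO∖claimed = {1/1}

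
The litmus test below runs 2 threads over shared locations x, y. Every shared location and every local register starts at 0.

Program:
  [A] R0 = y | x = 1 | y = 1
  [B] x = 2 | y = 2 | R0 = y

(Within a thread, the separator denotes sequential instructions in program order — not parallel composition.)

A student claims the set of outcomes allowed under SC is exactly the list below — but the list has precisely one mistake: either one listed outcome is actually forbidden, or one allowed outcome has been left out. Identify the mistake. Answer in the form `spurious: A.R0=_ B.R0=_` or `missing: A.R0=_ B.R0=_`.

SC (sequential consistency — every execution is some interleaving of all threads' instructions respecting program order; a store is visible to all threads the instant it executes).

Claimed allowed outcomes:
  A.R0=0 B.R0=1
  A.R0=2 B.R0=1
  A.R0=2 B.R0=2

missing: A.R0=0 B.R0=2

outcome vector order: (A.R0,B.R0)
SC (4): (0,1); (0,2); (2,1); (2,2)
SC∖claimed = {(0,2)}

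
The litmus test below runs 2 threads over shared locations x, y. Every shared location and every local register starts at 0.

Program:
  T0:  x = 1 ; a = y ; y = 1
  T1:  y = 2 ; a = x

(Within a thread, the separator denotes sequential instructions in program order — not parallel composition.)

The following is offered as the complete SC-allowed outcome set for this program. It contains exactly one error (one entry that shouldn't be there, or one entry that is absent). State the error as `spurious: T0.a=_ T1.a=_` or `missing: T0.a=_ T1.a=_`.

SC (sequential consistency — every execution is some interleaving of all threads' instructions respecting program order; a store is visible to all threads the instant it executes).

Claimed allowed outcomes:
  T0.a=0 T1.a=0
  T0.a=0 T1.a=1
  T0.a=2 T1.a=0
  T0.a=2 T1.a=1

outcome vector order: (T0.a,T1.a)
[SC] allowed = {(0,1), (2,0), (2,1)}
claimed∖SC = {(0,0)}

spurious: T0.a=0 T1.a=0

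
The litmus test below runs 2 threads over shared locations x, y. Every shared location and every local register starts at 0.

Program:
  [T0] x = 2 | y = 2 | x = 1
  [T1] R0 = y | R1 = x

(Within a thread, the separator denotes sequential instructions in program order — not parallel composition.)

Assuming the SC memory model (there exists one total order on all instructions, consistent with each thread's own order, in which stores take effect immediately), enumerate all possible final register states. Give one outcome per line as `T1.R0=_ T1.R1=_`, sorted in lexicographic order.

T1.R0=0 T1.R1=0
T1.R0=0 T1.R1=1
T1.R0=0 T1.R1=2
T1.R0=2 T1.R1=1
T1.R0=2 T1.R1=2

outcome vector order: (T1.R0,T1.R1)
|SC outcomes| = 5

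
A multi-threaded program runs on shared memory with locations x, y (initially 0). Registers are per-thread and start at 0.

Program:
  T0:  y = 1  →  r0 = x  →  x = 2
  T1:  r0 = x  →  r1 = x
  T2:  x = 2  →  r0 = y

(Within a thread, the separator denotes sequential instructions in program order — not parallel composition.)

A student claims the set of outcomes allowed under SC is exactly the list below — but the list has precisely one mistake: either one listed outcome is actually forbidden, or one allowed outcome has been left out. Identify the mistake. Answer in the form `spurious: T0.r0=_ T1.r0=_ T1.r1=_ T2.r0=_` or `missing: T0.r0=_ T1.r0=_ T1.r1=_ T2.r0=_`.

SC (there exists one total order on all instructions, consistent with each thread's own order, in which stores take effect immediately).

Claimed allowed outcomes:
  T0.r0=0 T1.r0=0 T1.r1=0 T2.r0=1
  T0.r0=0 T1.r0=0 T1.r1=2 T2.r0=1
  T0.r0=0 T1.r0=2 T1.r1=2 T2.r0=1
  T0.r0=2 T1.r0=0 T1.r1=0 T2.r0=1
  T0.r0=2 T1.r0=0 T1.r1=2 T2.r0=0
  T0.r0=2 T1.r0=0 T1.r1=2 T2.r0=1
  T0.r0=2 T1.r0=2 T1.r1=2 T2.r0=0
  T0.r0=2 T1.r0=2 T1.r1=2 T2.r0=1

missing: T0.r0=2 T1.r0=0 T1.r1=0 T2.r0=0

outcome vector order: (T0.r0,T1.r0,T1.r1,T2.r0)
under SC → (0,0,0,1); (0,0,2,1); (0,2,2,1); (2,0,0,0); (2,0,0,1); (2,0,2,0); (2,0,2,1); (2,2,2,0); (2,2,2,1)
SC∖claimed = {(2,0,0,0)}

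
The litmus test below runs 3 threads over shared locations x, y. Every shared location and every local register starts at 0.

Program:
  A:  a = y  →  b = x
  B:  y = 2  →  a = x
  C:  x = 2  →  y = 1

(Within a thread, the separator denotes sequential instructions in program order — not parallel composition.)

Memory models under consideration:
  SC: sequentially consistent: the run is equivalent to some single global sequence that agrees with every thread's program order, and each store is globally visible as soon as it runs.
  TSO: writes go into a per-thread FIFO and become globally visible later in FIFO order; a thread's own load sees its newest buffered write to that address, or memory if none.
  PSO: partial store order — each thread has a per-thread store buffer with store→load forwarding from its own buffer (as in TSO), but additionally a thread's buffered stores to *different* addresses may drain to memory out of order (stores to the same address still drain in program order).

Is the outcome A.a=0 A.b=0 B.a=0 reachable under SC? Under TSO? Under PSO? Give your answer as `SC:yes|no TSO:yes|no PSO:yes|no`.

outcome vector order: (A.a,A.b,B.a)
[SC] allowed = {(0,0,0) (0,0,2) (0,2,0) (0,2,2) (1,2,0) (1,2,2) (2,0,0) (2,0,2) (2,2,0) (2,2,2)}
[TSO] allowed = {(0,0,0) (0,0,2) (0,2,0) (0,2,2) (1,2,0) (1,2,2) (2,0,0) (2,0,2) (2,2,0) (2,2,2)}
[PSO] allowed = {(0,0,0) (0,0,2) (0,2,0) (0,2,2) (1,0,0) (1,0,2) (1,2,0) (1,2,2) (2,0,0) (2,0,2) (2,2,0) (2,2,2)}
target (0,0,0) ∈ {SC,TSO,PSO}

SC:yes TSO:yes PSO:yes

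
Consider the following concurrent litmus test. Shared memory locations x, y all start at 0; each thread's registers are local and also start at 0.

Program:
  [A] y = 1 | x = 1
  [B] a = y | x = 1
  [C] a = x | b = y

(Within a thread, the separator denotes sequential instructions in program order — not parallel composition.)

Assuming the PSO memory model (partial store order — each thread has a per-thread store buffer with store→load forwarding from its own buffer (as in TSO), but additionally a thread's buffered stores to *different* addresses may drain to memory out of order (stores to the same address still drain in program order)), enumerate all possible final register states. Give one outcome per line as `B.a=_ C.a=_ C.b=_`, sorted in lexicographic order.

B.a=0 C.a=0 C.b=0
B.a=0 C.a=0 C.b=1
B.a=0 C.a=1 C.b=0
B.a=0 C.a=1 C.b=1
B.a=1 C.a=0 C.b=0
B.a=1 C.a=0 C.b=1
B.a=1 C.a=1 C.b=0
B.a=1 C.a=1 C.b=1

outcome vector order: (B.a,C.a,C.b)
|PSO outcomes| = 8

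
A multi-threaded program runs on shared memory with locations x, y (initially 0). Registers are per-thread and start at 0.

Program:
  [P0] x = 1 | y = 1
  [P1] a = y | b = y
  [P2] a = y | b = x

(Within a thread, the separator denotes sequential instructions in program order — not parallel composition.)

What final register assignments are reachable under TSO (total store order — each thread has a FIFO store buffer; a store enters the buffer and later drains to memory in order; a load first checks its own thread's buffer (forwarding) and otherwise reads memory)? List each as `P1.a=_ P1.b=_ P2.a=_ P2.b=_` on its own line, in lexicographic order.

P1.a=0 P1.b=0 P2.a=0 P2.b=0
P1.a=0 P1.b=0 P2.a=0 P2.b=1
P1.a=0 P1.b=0 P2.a=1 P2.b=1
P1.a=0 P1.b=1 P2.a=0 P2.b=0
P1.a=0 P1.b=1 P2.a=0 P2.b=1
P1.a=0 P1.b=1 P2.a=1 P2.b=1
P1.a=1 P1.b=1 P2.a=0 P2.b=0
P1.a=1 P1.b=1 P2.a=0 P2.b=1
P1.a=1 P1.b=1 P2.a=1 P2.b=1

outcome vector order: (P1.a,P1.b,P2.a,P2.b)
|TSO outcomes| = 9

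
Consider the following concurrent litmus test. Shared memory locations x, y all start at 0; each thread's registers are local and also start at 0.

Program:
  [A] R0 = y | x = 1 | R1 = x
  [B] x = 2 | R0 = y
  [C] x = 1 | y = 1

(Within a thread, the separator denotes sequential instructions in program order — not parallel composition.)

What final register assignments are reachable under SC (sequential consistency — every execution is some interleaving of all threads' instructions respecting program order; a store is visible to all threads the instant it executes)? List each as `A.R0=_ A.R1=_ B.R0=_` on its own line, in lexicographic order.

outcome vector order: (A.R0,A.R1,B.R0)
|SC outcomes| = 7

A.R0=0 A.R1=1 B.R0=0
A.R0=0 A.R1=1 B.R0=1
A.R0=0 A.R1=2 B.R0=0
A.R0=0 A.R1=2 B.R0=1
A.R0=1 A.R1=1 B.R0=0
A.R0=1 A.R1=1 B.R0=1
A.R0=1 A.R1=2 B.R0=1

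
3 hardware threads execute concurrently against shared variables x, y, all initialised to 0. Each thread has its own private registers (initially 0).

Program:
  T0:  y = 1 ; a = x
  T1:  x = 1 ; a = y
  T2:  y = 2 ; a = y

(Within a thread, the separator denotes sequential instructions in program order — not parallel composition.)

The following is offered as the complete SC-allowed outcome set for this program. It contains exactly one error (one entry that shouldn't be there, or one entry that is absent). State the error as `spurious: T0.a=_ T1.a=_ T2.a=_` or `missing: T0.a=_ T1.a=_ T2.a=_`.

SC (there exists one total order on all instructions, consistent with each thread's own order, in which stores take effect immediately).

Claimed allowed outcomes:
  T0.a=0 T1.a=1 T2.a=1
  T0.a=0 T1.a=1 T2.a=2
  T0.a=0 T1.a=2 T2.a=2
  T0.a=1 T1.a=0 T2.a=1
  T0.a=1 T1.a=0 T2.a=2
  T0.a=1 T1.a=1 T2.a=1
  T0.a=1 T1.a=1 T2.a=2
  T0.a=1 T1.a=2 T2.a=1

missing: T0.a=1 T1.a=2 T2.a=2

outcome vector order: (T0.a,T1.a,T2.a)
SC (9): <0 1 1>; <0 1 2>; <0 2 2>; <1 0 1>; <1 0 2>; <1 1 1>; <1 1 2>; <1 2 1>; <1 2 2>
SC∖claimed = {<1 2 2>}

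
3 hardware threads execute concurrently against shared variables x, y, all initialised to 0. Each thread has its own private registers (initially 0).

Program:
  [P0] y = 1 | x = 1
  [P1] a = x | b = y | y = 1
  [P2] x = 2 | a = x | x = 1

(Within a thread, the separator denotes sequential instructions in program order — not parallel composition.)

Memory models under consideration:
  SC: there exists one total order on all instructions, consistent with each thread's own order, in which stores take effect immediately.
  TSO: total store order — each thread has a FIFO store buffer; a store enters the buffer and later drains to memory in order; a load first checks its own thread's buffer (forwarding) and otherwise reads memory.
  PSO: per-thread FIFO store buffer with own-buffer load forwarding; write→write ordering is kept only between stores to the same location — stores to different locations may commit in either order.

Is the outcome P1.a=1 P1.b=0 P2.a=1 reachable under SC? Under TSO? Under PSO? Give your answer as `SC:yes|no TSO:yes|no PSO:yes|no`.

outcome vector order: (P1.a,P1.b,P2.a)
[SC] allowed = {0/0/1, 0/0/2, 0/1/1, 0/1/2, 1/0/2, 1/1/1, 1/1/2, 2/0/1, 2/0/2, 2/1/1, 2/1/2}
[TSO] allowed = {0/0/1, 0/0/2, 0/1/1, 0/1/2, 1/0/2, 1/1/1, 1/1/2, 2/0/1, 2/0/2, 2/1/1, 2/1/2}
[PSO] allowed = {0/0/1, 0/0/2, 0/1/1, 0/1/2, 1/0/1, 1/0/2, 1/1/1, 1/1/2, 2/0/1, 2/0/2, 2/1/1, 2/1/2}
target 1/0/1 ∈ {PSO}

SC:no TSO:no PSO:yes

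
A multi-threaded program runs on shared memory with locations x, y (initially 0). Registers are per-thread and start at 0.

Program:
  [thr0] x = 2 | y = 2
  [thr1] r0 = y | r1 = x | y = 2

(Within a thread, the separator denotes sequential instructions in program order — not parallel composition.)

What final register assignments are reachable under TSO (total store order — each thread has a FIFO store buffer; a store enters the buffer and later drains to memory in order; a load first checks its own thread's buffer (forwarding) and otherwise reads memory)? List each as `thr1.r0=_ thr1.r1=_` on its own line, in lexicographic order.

thr1.r0=0 thr1.r1=0
thr1.r0=0 thr1.r1=2
thr1.r0=2 thr1.r1=2

outcome vector order: (thr1.r0,thr1.r1)
|TSO outcomes| = 3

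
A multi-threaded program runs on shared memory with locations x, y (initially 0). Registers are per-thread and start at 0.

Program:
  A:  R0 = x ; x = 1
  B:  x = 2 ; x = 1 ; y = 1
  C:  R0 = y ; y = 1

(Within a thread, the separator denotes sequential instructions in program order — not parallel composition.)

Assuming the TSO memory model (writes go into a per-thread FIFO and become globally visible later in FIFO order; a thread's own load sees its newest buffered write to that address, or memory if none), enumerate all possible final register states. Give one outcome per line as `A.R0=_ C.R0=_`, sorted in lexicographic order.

outcome vector order: (A.R0,C.R0)
|TSO outcomes| = 6

A.R0=0 C.R0=0
A.R0=0 C.R0=1
A.R0=1 C.R0=0
A.R0=1 C.R0=1
A.R0=2 C.R0=0
A.R0=2 C.R0=1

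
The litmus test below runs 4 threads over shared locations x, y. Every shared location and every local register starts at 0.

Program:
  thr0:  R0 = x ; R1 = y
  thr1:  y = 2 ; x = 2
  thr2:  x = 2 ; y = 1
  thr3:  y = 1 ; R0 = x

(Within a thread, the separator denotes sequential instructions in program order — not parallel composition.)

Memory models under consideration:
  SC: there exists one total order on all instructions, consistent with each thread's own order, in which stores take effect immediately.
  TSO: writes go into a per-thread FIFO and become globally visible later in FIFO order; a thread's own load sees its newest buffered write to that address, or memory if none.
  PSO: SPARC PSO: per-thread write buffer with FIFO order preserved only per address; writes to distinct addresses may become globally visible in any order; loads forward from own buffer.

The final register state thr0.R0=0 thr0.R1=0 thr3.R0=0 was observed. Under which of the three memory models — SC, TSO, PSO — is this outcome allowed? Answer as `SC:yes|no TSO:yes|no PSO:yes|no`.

SC:yes TSO:yes PSO:yes

outcome vector order: (thr0.R0,thr0.R1,thr3.R0)
SC (11): <0 0 0>; <0 0 2>; <0 1 0>; <0 1 2>; <0 2 0>; <0 2 2>; <2 0 2>; <2 1 0>; <2 1 2>; <2 2 0>; <2 2 2>
TSO (12): <0 0 0>; <0 0 2>; <0 1 0>; <0 1 2>; <0 2 0>; <0 2 2>; <2 0 0>; <2 0 2>; <2 1 0>; <2 1 2>; <2 2 0>; <2 2 2>
PSO (12): <0 0 0>; <0 0 2>; <0 1 0>; <0 1 2>; <0 2 0>; <0 2 2>; <2 0 0>; <2 0 2>; <2 1 0>; <2 1 2>; <2 2 0>; <2 2 2>
target <0 0 0> ∈ {SC,TSO,PSO}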